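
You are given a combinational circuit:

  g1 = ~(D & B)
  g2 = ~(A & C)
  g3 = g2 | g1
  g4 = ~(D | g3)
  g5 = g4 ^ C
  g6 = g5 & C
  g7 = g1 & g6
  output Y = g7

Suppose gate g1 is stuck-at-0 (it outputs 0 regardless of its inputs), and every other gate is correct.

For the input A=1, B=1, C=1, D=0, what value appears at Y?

0

Propagate with g1 forced: g1=0 [stuck-at-0], g2=0, g3=0, g4=1, g5=0, g6=0, g7=0.
So Y = 0. (Without the fault it would be 1.)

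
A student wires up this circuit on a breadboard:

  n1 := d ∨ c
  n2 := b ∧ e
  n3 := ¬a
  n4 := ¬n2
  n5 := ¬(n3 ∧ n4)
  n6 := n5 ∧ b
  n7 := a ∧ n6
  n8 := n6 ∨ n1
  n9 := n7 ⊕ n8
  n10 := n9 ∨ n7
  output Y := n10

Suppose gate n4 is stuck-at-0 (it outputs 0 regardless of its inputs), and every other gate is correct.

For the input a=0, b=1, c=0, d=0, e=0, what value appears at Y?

Propagate with n4 forced: n1=0, n2=0, n3=1, n4=0 [stuck-at-0], n5=1, n6=1, n7=0, n8=1, n9=1, n10=1.
So Y = 1. (Without the fault it would be 0.)

1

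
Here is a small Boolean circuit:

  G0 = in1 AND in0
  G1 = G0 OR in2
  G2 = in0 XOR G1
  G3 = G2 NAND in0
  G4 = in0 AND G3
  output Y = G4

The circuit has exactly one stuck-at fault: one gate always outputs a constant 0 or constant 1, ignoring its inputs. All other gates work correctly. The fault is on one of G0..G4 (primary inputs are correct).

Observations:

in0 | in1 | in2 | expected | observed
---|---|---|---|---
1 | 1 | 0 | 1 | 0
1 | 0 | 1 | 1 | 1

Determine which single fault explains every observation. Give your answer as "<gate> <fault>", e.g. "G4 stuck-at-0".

Fault-free values for test 1 (in0=1, in1=1, in2=0): G0=1, G1=1, G2=0, G3=1, G4=1, giving Y=1. Observed 0.
Test 1: faults giving observed 0 are {G0 stuck-at-0, G1 stuck-at-0, G2 stuck-at-1, G3 stuck-at-0, G4 stuck-at-0}.
Test 2 (in0=1, in1=0, in2=1): fault-free G0=0, G1=1, G2=0, G3=1, G4=1 → 1; observed 1. Eliminates G1 stuck-at-0, G2 stuck-at-1, G3 stuck-at-0, G4 stuck-at-0.
Only G0 stuck-at-0 is consistent with every test.

G0 stuck-at-0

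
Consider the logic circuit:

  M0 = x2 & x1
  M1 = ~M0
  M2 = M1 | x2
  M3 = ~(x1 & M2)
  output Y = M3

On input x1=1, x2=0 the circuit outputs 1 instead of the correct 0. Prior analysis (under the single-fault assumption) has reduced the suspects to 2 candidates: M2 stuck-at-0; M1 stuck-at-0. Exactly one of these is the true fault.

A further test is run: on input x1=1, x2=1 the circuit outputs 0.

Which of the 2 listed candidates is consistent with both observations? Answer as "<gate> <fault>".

Evaluate each candidate on input x1=1, x2=1:
  M2 stuck-at-0: M0=1, M1=0, M2=0 [stuck-at-0], M3=1 → 1 — eliminated
  M1 stuck-at-0: M0=1, M1=0 [stuck-at-0], M2=1, M3=0 → 0 — matches
Only M1 stuck-at-0 reproduces the observed 0.

M1 stuck-at-0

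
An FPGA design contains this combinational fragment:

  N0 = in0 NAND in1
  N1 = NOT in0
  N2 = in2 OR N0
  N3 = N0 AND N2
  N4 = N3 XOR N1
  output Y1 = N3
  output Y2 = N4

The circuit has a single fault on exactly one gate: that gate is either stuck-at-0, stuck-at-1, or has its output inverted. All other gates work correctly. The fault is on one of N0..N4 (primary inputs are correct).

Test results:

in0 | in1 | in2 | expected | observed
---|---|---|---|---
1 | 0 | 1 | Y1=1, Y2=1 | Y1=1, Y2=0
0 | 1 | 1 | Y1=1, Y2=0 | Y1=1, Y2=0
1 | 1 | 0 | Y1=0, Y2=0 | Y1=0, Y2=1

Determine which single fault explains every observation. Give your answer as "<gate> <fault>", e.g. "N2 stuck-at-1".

N1 stuck-at-1

Fault-free values for test 1 (in0=1, in1=0, in2=1): N0=1, N1=0, N2=1, N3=1, N4=1, giving Y1=1, Y2=1. Observed Y1=1, Y2=0.
Test 1: faults giving observed Y1=1, Y2=0 are {N1 stuck-at-1, N1 inverted output, N4 stuck-at-0, N4 inverted output}.
Test 2 (in0=0, in1=1, in2=1): fault-free N0=1, N1=1, N2=1, N3=1, N4=0 → Y1=1, Y2=0; observed Y1=1, Y2=0. Eliminates N1 inverted output, N4 inverted output.
Test 3 (in0=1, in1=1, in2=0): fault-free N0=0, N1=0, N2=0, N3=0, N4=0 → Y1=0, Y2=0; observed Y1=0, Y2=1. Eliminates N4 stuck-at-0.
Only N1 stuck-at-1 is consistent with every test.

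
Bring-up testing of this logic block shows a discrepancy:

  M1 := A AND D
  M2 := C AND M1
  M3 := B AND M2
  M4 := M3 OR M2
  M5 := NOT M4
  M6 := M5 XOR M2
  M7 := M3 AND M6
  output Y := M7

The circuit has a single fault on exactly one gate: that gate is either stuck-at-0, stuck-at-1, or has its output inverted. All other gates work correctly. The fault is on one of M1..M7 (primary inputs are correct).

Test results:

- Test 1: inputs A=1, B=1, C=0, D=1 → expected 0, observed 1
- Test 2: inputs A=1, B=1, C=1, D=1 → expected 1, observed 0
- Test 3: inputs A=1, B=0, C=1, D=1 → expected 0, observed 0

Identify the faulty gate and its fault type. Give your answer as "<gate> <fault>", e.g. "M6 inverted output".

Fault-free values for test 1 (A=1, B=1, C=0, D=1): M1=1, M2=0, M3=0, M4=0, M5=1, M6=1, M7=0, giving Y=0. Observed 1.
Test 1: faults giving observed 1 are {M2 stuck-at-1, M2 inverted output, M7 stuck-at-1, M7 inverted output}.
Test 2 (A=1, B=1, C=1, D=1): fault-free M1=1, M2=1, M3=1, M4=1, M5=0, M6=1, M7=1 → 1; observed 0. Eliminates M2 stuck-at-1, M7 stuck-at-1.
Test 3 (A=1, B=0, C=1, D=1): fault-free M1=1, M2=1, M3=0, M4=1, M5=0, M6=1, M7=0 → 0; observed 0. Eliminates M7 inverted output.
Only M2 inverted output is consistent with every test.

M2 inverted output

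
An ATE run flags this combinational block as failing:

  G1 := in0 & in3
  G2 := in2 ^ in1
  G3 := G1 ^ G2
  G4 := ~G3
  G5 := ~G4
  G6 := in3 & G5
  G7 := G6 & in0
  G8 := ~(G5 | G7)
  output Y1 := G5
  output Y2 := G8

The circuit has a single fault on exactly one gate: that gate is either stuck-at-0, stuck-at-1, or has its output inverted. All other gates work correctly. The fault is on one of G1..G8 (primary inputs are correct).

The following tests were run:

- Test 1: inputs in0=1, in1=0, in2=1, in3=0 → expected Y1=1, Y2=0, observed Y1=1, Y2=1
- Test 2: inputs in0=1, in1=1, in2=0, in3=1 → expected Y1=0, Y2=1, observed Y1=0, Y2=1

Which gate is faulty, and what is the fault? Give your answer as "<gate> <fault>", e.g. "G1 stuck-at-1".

Fault-free values for test 1 (in0=1, in1=0, in2=1, in3=0): G1=0, G2=1, G3=1, G4=0, G5=1, G6=0, G7=0, G8=0, giving Y1=1, Y2=0. Observed Y1=1, Y2=1.
Test 1: faults giving observed Y1=1, Y2=1 are {G8 stuck-at-1, G8 inverted output}.
Test 2 (in0=1, in1=1, in2=0, in3=1): fault-free G1=1, G2=1, G3=0, G4=1, G5=0, G6=0, G7=0, G8=1 → Y1=0, Y2=1; observed Y1=0, Y2=1. Eliminates G8 inverted output.
Only G8 stuck-at-1 is consistent with every test.

G8 stuck-at-1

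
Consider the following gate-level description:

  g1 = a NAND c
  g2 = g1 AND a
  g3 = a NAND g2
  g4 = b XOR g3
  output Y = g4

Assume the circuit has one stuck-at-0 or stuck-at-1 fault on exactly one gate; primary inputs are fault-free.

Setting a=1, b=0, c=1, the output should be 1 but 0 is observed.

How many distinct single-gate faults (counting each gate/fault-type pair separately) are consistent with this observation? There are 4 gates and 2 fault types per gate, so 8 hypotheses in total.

Fault-free: g1=0, g2=0, g3=1, g4=1 → 1. Observed 0.
  g1 stuck-at-0: output 1 ✗
  g1 stuck-at-1: output 0 ✓
  g2 stuck-at-0: output 1 ✗
  g2 stuck-at-1: output 0 ✓
  g3 stuck-at-0: output 0 ✓
  g3 stuck-at-1: output 1 ✗
  g4 stuck-at-0: output 0 ✓
  g4 stuck-at-1: output 1 ✗
Consistent faults: {g1 stuck-at-1, g2 stuck-at-1, g3 stuck-at-0, g4 stuck-at-0} — 4 in all.

4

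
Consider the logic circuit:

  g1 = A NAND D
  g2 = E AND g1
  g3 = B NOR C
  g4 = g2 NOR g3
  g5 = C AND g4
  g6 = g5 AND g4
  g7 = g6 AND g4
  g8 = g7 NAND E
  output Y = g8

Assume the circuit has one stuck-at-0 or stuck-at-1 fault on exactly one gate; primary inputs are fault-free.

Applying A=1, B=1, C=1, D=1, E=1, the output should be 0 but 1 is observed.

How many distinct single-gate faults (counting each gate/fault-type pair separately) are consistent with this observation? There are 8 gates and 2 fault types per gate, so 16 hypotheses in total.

8

Fault-free: g1=0, g2=0, g3=0, g4=1, g5=1, g6=1, g7=1, g8=0 → 0. Observed 1.
  g1: stuck-at-1 ✓; others ✗
  g2: stuck-at-1 ✓; others ✗
  g3: stuck-at-1 ✓; others ✗
  g4: stuck-at-0 ✓; others ✗
  g5: stuck-at-0 ✓; others ✗
  g6: stuck-at-0 ✓; others ✗
  g7: stuck-at-0 ✓; others ✗
  g8: stuck-at-1 ✓; others ✗
Consistent faults: {g1 stuck-at-1, g2 stuck-at-1, g3 stuck-at-1, g4 stuck-at-0, g5 stuck-at-0, g6 stuck-at-0, g7 stuck-at-0, g8 stuck-at-1} — 8 in all.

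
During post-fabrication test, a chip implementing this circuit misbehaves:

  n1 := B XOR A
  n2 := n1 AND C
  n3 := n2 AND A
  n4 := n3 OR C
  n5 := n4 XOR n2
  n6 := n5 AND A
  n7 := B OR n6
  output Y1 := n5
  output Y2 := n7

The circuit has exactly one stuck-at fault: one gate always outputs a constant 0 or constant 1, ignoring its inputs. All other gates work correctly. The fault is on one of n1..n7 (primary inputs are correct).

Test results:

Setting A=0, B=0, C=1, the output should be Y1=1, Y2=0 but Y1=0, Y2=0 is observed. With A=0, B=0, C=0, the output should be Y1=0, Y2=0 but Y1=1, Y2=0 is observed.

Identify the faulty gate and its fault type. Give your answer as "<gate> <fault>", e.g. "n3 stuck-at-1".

Fault-free values for test 1 (A=0, B=0, C=1): n1=0, n2=0, n3=0, n4=1, n5=1, n6=0, n7=0, giving Y1=1, Y2=0. Observed Y1=0, Y2=0.
Test 1: faults giving observed Y1=0, Y2=0 are {n1 stuck-at-1, n2 stuck-at-1, n4 stuck-at-0, n5 stuck-at-0}.
Test 2 (A=0, B=0, C=0): fault-free n1=0, n2=0, n3=0, n4=0, n5=0, n6=0, n7=0 → Y1=0, Y2=0; observed Y1=1, Y2=0. Eliminates n1 stuck-at-1, n4 stuck-at-0, n5 stuck-at-0.
Only n2 stuck-at-1 is consistent with every test.

n2 stuck-at-1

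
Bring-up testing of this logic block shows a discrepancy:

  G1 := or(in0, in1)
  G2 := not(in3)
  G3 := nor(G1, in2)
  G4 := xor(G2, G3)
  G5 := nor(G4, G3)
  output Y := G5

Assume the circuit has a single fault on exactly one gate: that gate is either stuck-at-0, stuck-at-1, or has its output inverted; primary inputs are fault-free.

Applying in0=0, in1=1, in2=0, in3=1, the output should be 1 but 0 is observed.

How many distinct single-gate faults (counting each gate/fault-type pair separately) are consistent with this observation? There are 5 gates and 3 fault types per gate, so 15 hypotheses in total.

Fault-free: G1=1, G2=0, G3=0, G4=0, G5=1 → 1. Observed 0.
  G1: stuck-at-0, inverted output ✓; others ✗
  G2: stuck-at-1, inverted output ✓; others ✗
  G3: stuck-at-1, inverted output ✓; others ✗
  G4: stuck-at-1, inverted output ✓; others ✗
  G5: stuck-at-0, inverted output ✓; others ✗
Consistent faults: {G1 stuck-at-0, G1 inverted output, G2 stuck-at-1, G2 inverted output, G3 stuck-at-1, G3 inverted output, G4 stuck-at-1, G4 inverted output, G5 stuck-at-0, G5 inverted output} — 10 in all.

10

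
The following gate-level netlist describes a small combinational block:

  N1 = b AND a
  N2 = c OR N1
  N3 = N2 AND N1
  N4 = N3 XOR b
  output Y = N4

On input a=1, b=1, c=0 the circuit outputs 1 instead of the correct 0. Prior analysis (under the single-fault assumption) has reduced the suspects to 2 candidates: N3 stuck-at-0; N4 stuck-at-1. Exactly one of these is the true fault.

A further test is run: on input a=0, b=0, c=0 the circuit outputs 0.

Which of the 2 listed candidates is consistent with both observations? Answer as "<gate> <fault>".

Evaluate each candidate on input a=0, b=0, c=0:
  N3 stuck-at-0: N1=0, N2=0, N3=0 [stuck-at-0], N4=0 → 0 — matches
  N4 stuck-at-1: N1=0, N2=0, N3=0, N4=1 [stuck-at-1] → 1 — eliminated
Only N3 stuck-at-0 reproduces the observed 0.

N3 stuck-at-0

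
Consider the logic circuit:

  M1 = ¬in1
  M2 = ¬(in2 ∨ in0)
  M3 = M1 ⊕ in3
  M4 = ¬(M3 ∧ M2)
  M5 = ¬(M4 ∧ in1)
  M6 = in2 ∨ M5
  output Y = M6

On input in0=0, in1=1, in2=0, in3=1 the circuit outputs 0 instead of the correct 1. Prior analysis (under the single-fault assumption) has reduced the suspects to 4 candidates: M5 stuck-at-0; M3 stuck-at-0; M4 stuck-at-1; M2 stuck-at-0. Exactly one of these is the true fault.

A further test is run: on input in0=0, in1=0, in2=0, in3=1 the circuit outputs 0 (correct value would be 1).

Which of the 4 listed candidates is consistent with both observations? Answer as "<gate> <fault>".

M5 stuck-at-0

Evaluate each candidate on input in0=0, in1=0, in2=0, in3=1:
  M5 stuck-at-0: M1=1, M2=1, M3=0, M4=1, M5=0 [stuck-at-0], M6=0 → 0 — matches
  M3 stuck-at-0: M1=1, M2=1, M3=0 [stuck-at-0], M4=1, M5=1, M6=1 → 1 — eliminated
  M4 stuck-at-1: M1=1, M2=1, M3=0, M4=1 [stuck-at-1], M5=1, M6=1 → 1 — eliminated
  M2 stuck-at-0: M1=1, M2=0 [stuck-at-0], M3=0, M4=1, M5=1, M6=1 → 1 — eliminated
Only M5 stuck-at-0 reproduces the observed 0.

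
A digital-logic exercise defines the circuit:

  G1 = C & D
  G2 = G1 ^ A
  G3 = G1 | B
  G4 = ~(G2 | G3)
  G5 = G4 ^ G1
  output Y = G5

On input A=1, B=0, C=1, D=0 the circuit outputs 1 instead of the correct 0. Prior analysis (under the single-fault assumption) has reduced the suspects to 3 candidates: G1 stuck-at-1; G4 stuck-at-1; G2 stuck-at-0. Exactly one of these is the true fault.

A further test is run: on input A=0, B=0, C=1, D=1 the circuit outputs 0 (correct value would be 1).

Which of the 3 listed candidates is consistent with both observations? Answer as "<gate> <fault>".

Evaluate each candidate on input A=0, B=0, C=1, D=1:
  G1 stuck-at-1: G1=1 [stuck-at-1], G2=1, G3=1, G4=0, G5=1 → 1 — eliminated
  G4 stuck-at-1: G1=1, G2=1, G3=1, G4=1 [stuck-at-1], G5=0 → 0 — matches
  G2 stuck-at-0: G1=1, G2=0 [stuck-at-0], G3=1, G4=0, G5=1 → 1 — eliminated
Only G4 stuck-at-1 reproduces the observed 0.

G4 stuck-at-1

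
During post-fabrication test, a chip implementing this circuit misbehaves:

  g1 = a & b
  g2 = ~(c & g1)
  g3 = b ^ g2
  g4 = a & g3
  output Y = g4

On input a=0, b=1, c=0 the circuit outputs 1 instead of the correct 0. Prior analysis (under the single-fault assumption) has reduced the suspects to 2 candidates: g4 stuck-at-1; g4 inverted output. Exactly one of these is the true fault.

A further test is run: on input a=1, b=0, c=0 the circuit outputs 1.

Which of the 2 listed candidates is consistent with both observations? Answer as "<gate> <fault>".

g4 stuck-at-1

Evaluate each candidate on input a=1, b=0, c=0:
  g4 stuck-at-1: g1=0, g2=1, g3=1, g4=1 [stuck-at-1] → 1 — matches
  g4 inverted output: g1=0, g2=1, g3=1, g4=0 [inverted output] → 0 — eliminated
Only g4 stuck-at-1 reproduces the observed 1.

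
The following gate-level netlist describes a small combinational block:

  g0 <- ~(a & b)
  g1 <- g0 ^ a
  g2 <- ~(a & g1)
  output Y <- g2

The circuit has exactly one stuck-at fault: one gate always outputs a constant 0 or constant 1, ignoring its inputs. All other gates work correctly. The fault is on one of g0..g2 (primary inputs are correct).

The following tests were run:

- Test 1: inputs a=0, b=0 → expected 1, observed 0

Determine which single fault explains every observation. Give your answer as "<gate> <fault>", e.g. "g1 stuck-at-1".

Fault-free values for test 1 (a=0, b=0): g0=1, g1=1, g2=1, giving Y=1. Observed 0.
Test 1: faults giving observed 0 are {g2 stuck-at-0}.
Only g2 stuck-at-0 is consistent with every test.

g2 stuck-at-0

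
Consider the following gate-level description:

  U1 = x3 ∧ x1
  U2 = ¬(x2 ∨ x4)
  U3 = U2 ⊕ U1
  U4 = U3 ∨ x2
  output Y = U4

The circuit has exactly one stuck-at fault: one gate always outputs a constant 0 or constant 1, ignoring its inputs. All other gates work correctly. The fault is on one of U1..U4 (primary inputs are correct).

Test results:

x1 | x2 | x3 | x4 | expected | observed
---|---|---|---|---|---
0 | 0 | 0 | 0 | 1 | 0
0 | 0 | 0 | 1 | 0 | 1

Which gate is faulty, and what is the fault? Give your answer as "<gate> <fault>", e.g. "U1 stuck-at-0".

U1 stuck-at-1

Fault-free values for test 1 (x1=0, x2=0, x3=0, x4=0): U1=0, U2=1, U3=1, U4=1, giving Y=1. Observed 0.
Test 1: faults giving observed 0 are {U1 stuck-at-1, U2 stuck-at-0, U3 stuck-at-0, U4 stuck-at-0}.
Test 2 (x1=0, x2=0, x3=0, x4=1): fault-free U1=0, U2=0, U3=0, U4=0 → 0; observed 1. Eliminates U2 stuck-at-0, U3 stuck-at-0, U4 stuck-at-0.
Only U1 stuck-at-1 is consistent with every test.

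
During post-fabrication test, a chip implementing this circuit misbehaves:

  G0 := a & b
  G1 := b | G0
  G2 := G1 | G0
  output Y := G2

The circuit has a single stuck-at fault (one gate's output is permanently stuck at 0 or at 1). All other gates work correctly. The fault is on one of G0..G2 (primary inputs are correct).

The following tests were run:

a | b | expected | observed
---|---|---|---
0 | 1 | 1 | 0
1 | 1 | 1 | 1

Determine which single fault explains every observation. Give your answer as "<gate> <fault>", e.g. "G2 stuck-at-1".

G1 stuck-at-0

Fault-free values for test 1 (a=0, b=1): G0=0, G1=1, G2=1, giving Y=1. Observed 0.
Test 1: faults giving observed 0 are {G1 stuck-at-0, G2 stuck-at-0}.
Test 2 (a=1, b=1): fault-free G0=1, G1=1, G2=1 → 1; observed 1. Eliminates G2 stuck-at-0.
Only G1 stuck-at-0 is consistent with every test.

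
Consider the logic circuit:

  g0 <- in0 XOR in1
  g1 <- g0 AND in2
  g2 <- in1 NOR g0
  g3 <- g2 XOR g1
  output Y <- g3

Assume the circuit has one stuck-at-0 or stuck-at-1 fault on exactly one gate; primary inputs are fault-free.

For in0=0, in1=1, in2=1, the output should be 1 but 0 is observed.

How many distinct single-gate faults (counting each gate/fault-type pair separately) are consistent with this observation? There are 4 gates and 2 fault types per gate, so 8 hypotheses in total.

4

Fault-free: g0=1, g1=1, g2=0, g3=1 → 1. Observed 0.
  g0 stuck-at-0: output 0 ✓
  g0 stuck-at-1: output 1 ✗
  g1 stuck-at-0: output 0 ✓
  g1 stuck-at-1: output 1 ✗
  g2 stuck-at-0: output 1 ✗
  g2 stuck-at-1: output 0 ✓
  g3 stuck-at-0: output 0 ✓
  g3 stuck-at-1: output 1 ✗
Consistent faults: {g0 stuck-at-0, g1 stuck-at-0, g2 stuck-at-1, g3 stuck-at-0} — 4 in all.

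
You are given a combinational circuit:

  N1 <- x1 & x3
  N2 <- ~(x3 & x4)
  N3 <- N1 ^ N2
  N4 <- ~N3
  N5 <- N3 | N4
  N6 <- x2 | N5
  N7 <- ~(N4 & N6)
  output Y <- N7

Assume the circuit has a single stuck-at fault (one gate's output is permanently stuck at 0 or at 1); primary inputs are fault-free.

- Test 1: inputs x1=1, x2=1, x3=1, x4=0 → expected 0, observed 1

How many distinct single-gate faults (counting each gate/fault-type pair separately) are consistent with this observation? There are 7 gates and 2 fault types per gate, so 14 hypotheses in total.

6

Fault-free: N1=1, N2=1, N3=0, N4=1, N5=1, N6=1, N7=0 → 0. Observed 1.
  N1 stuck-at-0: output 1 ✓
  N1 stuck-at-1: output 0 ✗
  N2 stuck-at-0: output 1 ✓
  N2 stuck-at-1: output 0 ✗
  N3 stuck-at-0: output 0 ✗
  N3 stuck-at-1: output 1 ✓
  N4 stuck-at-0: output 1 ✓
  N4 stuck-at-1: output 0 ✗
  N5 stuck-at-0: output 0 ✗
  N5 stuck-at-1: output 0 ✗
  N6 stuck-at-0: output 1 ✓
  N6 stuck-at-1: output 0 ✗
  N7 stuck-at-0: output 0 ✗
  N7 stuck-at-1: output 1 ✓
Consistent faults: {N1 stuck-at-0, N2 stuck-at-0, N3 stuck-at-1, N4 stuck-at-0, N6 stuck-at-0, N7 stuck-at-1} — 6 in all.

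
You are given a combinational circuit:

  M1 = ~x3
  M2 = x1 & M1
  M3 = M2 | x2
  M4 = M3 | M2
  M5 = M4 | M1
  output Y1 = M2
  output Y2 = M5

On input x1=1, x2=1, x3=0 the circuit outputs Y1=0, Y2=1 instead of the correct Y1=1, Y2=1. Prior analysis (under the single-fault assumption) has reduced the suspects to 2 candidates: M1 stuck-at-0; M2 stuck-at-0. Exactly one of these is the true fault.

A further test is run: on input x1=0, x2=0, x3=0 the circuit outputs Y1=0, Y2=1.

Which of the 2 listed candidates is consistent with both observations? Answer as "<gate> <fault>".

Evaluate each candidate on input x1=0, x2=0, x3=0:
  M1 stuck-at-0: M1=0 [stuck-at-0], M2=0, M3=0, M4=0, M5=0 → Y1=0, Y2=0 — eliminated
  M2 stuck-at-0: M1=1, M2=0 [stuck-at-0], M3=0, M4=0, M5=1 → Y1=0, Y2=1 — matches
Only M2 stuck-at-0 reproduces the observed Y1=0, Y2=1.

M2 stuck-at-0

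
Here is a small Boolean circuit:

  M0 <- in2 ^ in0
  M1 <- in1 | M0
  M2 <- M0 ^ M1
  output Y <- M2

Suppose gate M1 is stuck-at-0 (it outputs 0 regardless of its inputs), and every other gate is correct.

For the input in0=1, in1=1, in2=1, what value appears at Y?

Propagate with M1 forced: M0=0, M1=0 [stuck-at-0], M2=0.
So Y = 0. (Without the fault it would be 1.)

0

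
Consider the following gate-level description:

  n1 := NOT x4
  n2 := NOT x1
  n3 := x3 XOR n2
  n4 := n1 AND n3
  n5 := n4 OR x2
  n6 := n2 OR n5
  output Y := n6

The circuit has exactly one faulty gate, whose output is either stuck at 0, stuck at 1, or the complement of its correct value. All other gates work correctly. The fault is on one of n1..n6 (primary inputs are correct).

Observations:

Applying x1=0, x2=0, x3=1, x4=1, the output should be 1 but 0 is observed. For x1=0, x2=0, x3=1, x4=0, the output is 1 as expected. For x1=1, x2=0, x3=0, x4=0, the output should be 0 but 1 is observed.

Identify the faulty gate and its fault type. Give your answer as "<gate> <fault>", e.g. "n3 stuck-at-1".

Fault-free values for test 1 (x1=0, x2=0, x3=1, x4=1): n1=0, n2=1, n3=0, n4=0, n5=0, n6=1, giving Y=1. Observed 0.
Test 1: faults giving observed 0 are {n2 stuck-at-0, n2 inverted output, n6 stuck-at-0, n6 inverted output}.
Test 2 (x1=0, x2=0, x3=1, x4=0): fault-free n1=1, n2=1, n3=0, n4=0, n5=0, n6=1 → 1; observed 1. Eliminates n6 stuck-at-0, n6 inverted output.
Test 3 (x1=1, x2=0, x3=0, x4=0): fault-free n1=1, n2=0, n3=0, n4=0, n5=0, n6=0 → 0; observed 1. Eliminates n2 stuck-at-0.
Only n2 inverted output is consistent with every test.

n2 inverted output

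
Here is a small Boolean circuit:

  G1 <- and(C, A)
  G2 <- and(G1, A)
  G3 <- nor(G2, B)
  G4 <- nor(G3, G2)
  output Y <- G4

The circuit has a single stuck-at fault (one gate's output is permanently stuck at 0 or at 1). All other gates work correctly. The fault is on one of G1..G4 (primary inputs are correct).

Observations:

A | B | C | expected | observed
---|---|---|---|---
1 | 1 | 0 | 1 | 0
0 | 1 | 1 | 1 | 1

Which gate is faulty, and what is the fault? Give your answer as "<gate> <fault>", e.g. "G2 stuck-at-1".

G1 stuck-at-1

Fault-free values for test 1 (A=1, B=1, C=0): G1=0, G2=0, G3=0, G4=1, giving Y=1. Observed 0.
Test 1: faults giving observed 0 are {G1 stuck-at-1, G2 stuck-at-1, G3 stuck-at-1, G4 stuck-at-0}.
Test 2 (A=0, B=1, C=1): fault-free G1=0, G2=0, G3=0, G4=1 → 1; observed 1. Eliminates G2 stuck-at-1, G3 stuck-at-1, G4 stuck-at-0.
Only G1 stuck-at-1 is consistent with every test.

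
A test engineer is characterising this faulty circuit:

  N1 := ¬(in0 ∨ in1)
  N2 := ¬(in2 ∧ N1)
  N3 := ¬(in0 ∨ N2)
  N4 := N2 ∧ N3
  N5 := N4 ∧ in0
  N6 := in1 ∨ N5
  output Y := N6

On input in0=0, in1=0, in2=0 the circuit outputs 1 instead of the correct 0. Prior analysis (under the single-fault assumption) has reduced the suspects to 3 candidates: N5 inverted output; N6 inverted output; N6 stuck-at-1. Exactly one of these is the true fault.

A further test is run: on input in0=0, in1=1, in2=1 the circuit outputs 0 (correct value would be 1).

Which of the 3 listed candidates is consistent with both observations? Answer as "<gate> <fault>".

N6 inverted output

Evaluate each candidate on input in0=0, in1=1, in2=1:
  N5 inverted output: N1=0, N2=1, N3=0, N4=0, N5=1 [inverted output], N6=1 → 1 — eliminated
  N6 inverted output: N1=0, N2=1, N3=0, N4=0, N5=0, N6=0 [inverted output] → 0 — matches
  N6 stuck-at-1: N1=0, N2=1, N3=0, N4=0, N5=0, N6=1 [stuck-at-1] → 1 — eliminated
Only N6 inverted output reproduces the observed 0.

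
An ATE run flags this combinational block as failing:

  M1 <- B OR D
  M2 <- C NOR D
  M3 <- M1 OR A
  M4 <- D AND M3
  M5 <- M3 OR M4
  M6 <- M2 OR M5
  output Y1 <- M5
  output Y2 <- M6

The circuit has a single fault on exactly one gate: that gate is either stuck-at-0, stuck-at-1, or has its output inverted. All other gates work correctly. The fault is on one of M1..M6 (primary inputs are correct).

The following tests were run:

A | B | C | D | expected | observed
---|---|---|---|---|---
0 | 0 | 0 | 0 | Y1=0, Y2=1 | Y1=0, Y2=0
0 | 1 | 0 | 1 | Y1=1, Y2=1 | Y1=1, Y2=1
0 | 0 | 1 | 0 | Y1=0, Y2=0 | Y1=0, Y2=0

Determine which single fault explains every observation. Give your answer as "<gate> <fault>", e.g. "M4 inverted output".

Fault-free values for test 1 (A=0, B=0, C=0, D=0): M1=0, M2=1, M3=0, M4=0, M5=0, M6=1, giving Y1=0, Y2=1. Observed Y1=0, Y2=0.
Test 1: faults giving observed Y1=0, Y2=0 are {M2 stuck-at-0, M2 inverted output, M6 stuck-at-0, M6 inverted output}.
Test 2 (A=0, B=1, C=0, D=1): fault-free M1=1, M2=0, M3=1, M4=1, M5=1, M6=1 → Y1=1, Y2=1; observed Y1=1, Y2=1. Eliminates M6 stuck-at-0, M6 inverted output.
Test 3 (A=0, B=0, C=1, D=0): fault-free M1=0, M2=0, M3=0, M4=0, M5=0, M6=0 → Y1=0, Y2=0; observed Y1=0, Y2=0. Eliminates M2 inverted output.
Only M2 stuck-at-0 is consistent with every test.

M2 stuck-at-0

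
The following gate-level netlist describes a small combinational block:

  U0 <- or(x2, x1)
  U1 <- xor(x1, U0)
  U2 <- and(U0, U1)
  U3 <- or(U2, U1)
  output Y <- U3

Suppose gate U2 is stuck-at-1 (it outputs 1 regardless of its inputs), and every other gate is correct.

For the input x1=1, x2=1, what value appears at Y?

1

Propagate with U2 forced: U0=1, U1=0, U2=1 [stuck-at-1], U3=1.
So Y = 1. (Without the fault it would be 0.)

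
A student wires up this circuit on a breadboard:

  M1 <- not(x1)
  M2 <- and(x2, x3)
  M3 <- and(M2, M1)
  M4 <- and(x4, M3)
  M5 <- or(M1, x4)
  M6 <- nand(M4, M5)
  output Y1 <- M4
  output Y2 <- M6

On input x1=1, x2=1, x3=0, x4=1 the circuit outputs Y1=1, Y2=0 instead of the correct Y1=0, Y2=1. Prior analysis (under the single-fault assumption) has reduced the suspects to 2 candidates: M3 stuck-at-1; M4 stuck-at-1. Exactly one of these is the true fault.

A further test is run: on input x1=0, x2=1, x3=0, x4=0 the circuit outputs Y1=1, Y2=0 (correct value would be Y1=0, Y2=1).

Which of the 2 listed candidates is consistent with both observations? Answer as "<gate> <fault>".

Evaluate each candidate on input x1=0, x2=1, x3=0, x4=0:
  M3 stuck-at-1: M1=1, M2=0, M3=1 [stuck-at-1], M4=0, M5=1, M6=1 → Y1=0, Y2=1 — eliminated
  M4 stuck-at-1: M1=1, M2=0, M3=0, M4=1 [stuck-at-1], M5=1, M6=0 → Y1=1, Y2=0 — matches
Only M4 stuck-at-1 reproduces the observed Y1=1, Y2=0.

M4 stuck-at-1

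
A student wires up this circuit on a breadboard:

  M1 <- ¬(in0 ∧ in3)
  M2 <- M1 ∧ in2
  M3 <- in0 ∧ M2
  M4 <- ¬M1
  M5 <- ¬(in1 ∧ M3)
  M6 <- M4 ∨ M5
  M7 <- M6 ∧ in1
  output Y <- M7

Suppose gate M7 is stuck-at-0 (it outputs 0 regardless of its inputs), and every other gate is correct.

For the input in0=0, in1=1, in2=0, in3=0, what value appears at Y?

0

Propagate with M7 forced: M1=1, M2=0, M3=0, M4=0, M5=1, M6=1, M7=0 [stuck-at-0].
So Y = 0. (Without the fault it would be 1.)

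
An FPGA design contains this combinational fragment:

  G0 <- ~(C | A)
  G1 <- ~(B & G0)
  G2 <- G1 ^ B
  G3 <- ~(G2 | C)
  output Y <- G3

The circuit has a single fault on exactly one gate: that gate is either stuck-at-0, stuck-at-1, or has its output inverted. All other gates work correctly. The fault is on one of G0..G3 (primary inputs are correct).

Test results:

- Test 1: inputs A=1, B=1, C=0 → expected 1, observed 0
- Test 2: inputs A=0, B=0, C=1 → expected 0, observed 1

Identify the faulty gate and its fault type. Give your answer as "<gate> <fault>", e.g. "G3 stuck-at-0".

Fault-free values for test 1 (A=1, B=1, C=0): G0=0, G1=1, G2=0, G3=1, giving Y=1. Observed 0.
Test 1: faults giving observed 0 are {G0 stuck-at-1, G0 inverted output, G1 stuck-at-0, G1 inverted output, G2 stuck-at-1, G2 inverted output, G3 stuck-at-0, G3 inverted output}.
Test 2 (A=0, B=0, C=1): fault-free G0=0, G1=1, G2=1, G3=0 → 0; observed 1. Eliminates G0 stuck-at-1, G0 inverted output, G1 stuck-at-0, G1 inverted output, G2 stuck-at-1, G2 inverted output, G3 stuck-at-0.
Only G3 inverted output is consistent with every test.

G3 inverted output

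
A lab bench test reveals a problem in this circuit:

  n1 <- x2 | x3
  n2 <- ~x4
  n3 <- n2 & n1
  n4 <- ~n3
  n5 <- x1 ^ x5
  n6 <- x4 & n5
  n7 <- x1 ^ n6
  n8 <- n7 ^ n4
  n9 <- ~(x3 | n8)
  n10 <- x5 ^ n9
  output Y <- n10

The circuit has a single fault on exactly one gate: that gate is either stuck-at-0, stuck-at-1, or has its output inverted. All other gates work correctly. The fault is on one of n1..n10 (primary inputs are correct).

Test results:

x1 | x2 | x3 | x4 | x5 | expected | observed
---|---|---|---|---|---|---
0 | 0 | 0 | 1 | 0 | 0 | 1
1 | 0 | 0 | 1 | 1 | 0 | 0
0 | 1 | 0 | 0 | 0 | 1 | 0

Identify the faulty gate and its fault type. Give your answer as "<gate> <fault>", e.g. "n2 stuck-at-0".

Fault-free values for test 1 (x1=0, x2=0, x3=0, x4=1, x5=0): n1=0, n2=0, n3=0, n4=1, n5=0, n6=0, n7=0, n8=1, n9=0, n10=0, giving Y=0. Observed 1.
Test 1: faults giving observed 1 are {n3 stuck-at-1, n3 inverted output, n4 stuck-at-0, n4 inverted output, n5 stuck-at-1, n5 inverted output, n6 stuck-at-1, n6 inverted output, n7 stuck-at-1, n7 inverted output, n8 stuck-at-0, n8 inverted output, n9 stuck-at-1, n9 inverted output, n10 stuck-at-1, n10 inverted output}.
Test 2 (x1=1, x2=0, x3=0, x4=1, x5=1): fault-free n1=0, n2=0, n3=0, n4=1, n5=0, n6=0, n7=1, n8=0, n9=1, n10=0 → 0; observed 0. Eliminates n3 stuck-at-1, n3 inverted output, n4 stuck-at-0, n4 inverted output, n5 stuck-at-1, n5 inverted output, n6 stuck-at-1, n6 inverted output, n7 inverted output, n8 inverted output, n9 inverted output, n10 stuck-at-1, n10 inverted output.
Test 3 (x1=0, x2=1, x3=0, x4=0, x5=0): fault-free n1=1, n2=1, n3=1, n4=0, n5=0, n6=0, n7=0, n8=0, n9=1, n10=1 → 1; observed 0. Eliminates n8 stuck-at-0, n9 stuck-at-1.
Only n7 stuck-at-1 is consistent with every test.

n7 stuck-at-1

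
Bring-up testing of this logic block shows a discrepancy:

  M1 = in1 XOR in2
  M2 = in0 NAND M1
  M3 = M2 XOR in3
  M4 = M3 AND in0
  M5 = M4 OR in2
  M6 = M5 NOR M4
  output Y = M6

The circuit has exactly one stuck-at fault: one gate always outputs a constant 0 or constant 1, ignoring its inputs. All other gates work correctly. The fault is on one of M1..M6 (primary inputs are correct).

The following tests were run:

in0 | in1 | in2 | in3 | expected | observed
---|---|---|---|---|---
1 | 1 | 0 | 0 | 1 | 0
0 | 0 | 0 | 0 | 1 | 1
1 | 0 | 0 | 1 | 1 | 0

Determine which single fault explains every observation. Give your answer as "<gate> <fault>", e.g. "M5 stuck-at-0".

M3 stuck-at-1

Fault-free values for test 1 (in0=1, in1=1, in2=0, in3=0): M1=1, M2=0, M3=0, M4=0, M5=0, M6=1, giving Y=1. Observed 0.
Test 1: faults giving observed 0 are {M1 stuck-at-0, M2 stuck-at-1, M3 stuck-at-1, M4 stuck-at-1, M5 stuck-at-1, M6 stuck-at-0}.
Test 2 (in0=0, in1=0, in2=0, in3=0): fault-free M1=0, M2=1, M3=1, M4=0, M5=0, M6=1 → 1; observed 1. Eliminates M4 stuck-at-1, M5 stuck-at-1, M6 stuck-at-0.
Test 3 (in0=1, in1=0, in2=0, in3=1): fault-free M1=0, M2=1, M3=0, M4=0, M5=0, M6=1 → 1; observed 0. Eliminates M1 stuck-at-0, M2 stuck-at-1.
Only M3 stuck-at-1 is consistent with every test.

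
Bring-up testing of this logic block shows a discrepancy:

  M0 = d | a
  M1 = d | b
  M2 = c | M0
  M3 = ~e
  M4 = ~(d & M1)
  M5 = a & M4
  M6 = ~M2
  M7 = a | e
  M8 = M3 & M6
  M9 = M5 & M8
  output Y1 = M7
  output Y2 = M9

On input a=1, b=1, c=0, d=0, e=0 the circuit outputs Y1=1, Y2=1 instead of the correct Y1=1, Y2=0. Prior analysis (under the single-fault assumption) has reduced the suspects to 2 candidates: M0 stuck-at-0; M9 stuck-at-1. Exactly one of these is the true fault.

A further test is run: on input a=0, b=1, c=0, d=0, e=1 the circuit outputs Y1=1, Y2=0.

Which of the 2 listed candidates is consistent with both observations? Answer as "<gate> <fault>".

Evaluate each candidate on input a=0, b=1, c=0, d=0, e=1:
  M0 stuck-at-0: M0=0 [stuck-at-0], M1=1, M2=0, M3=0, M4=1, M5=0, M6=1, M7=1, M8=0, M9=0 → Y1=1, Y2=0 — matches
  M9 stuck-at-1: M0=0, M1=1, M2=0, M3=0, M4=1, M5=0, M6=1, M7=1, M8=0, M9=1 [stuck-at-1] → Y1=1, Y2=1 — eliminated
Only M0 stuck-at-0 reproduces the observed Y1=1, Y2=0.

M0 stuck-at-0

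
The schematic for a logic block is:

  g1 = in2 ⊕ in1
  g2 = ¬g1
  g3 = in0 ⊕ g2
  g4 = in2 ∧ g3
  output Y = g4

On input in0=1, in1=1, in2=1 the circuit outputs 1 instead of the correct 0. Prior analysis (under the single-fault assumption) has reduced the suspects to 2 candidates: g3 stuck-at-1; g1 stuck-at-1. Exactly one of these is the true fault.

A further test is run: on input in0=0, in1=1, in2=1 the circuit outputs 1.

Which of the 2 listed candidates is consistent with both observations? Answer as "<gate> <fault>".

Evaluate each candidate on input in0=0, in1=1, in2=1:
  g3 stuck-at-1: g1=0, g2=1, g3=1 [stuck-at-1], g4=1 → 1 — matches
  g1 stuck-at-1: g1=1 [stuck-at-1], g2=0, g3=0, g4=0 → 0 — eliminated
Only g3 stuck-at-1 reproduces the observed 1.

g3 stuck-at-1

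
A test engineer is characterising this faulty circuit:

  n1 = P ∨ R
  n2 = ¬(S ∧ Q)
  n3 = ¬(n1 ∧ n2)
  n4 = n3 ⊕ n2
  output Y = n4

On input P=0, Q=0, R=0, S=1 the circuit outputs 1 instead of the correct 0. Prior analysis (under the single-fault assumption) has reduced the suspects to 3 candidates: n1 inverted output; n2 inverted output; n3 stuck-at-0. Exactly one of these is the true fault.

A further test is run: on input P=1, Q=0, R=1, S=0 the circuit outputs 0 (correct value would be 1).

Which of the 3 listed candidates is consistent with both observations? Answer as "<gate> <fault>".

n1 inverted output

Evaluate each candidate on input P=1, Q=0, R=1, S=0:
  n1 inverted output: n1=0 [inverted output], n2=1, n3=1, n4=0 → 0 — matches
  n2 inverted output: n1=1, n2=0 [inverted output], n3=1, n4=1 → 1 — eliminated
  n3 stuck-at-0: n1=1, n2=1, n3=0 [stuck-at-0], n4=1 → 1 — eliminated
Only n1 inverted output reproduces the observed 0.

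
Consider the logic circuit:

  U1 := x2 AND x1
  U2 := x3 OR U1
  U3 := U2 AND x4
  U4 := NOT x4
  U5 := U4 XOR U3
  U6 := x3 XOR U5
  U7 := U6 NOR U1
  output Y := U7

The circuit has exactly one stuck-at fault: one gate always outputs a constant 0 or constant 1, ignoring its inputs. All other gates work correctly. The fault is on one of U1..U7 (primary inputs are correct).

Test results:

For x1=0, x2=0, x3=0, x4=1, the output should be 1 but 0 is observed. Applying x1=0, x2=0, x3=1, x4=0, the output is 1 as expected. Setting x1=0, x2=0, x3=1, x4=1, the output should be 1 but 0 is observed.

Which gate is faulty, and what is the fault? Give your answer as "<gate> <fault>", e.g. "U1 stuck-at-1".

U4 stuck-at-1

Fault-free values for test 1 (x1=0, x2=0, x3=0, x4=1): U1=0, U2=0, U3=0, U4=0, U5=0, U6=0, U7=1, giving Y=1. Observed 0.
Test 1: faults giving observed 0 are {U1 stuck-at-1, U2 stuck-at-1, U3 stuck-at-1, U4 stuck-at-1, U5 stuck-at-1, U6 stuck-at-1, U7 stuck-at-0}.
Test 2 (x1=0, x2=0, x3=1, x4=0): fault-free U1=0, U2=1, U3=0, U4=1, U5=1, U6=0, U7=1 → 1; observed 1. Eliminates U1 stuck-at-1, U3 stuck-at-1, U6 stuck-at-1, U7 stuck-at-0.
Test 3 (x1=0, x2=0, x3=1, x4=1): fault-free U1=0, U2=1, U3=1, U4=0, U5=1, U6=0, U7=1 → 1; observed 0. Eliminates U2 stuck-at-1, U5 stuck-at-1.
Only U4 stuck-at-1 is consistent with every test.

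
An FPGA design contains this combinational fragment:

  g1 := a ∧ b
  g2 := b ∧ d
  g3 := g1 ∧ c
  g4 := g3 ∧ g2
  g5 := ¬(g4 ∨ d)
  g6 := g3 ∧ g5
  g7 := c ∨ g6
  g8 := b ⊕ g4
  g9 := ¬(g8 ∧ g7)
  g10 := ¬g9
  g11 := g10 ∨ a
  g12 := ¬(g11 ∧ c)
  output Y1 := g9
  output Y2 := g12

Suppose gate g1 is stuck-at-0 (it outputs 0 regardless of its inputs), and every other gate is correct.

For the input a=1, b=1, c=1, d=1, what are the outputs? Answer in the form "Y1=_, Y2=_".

Y1=0, Y2=0

Propagate with g1 forced: g1=0 [stuck-at-0], g2=1, g3=0, g4=0, g5=0, g6=0, g7=1, g8=1, g9=0, g10=1, g11=1, g12=0.
So the outputs are Y1=0, Y2=0. (Without the fault they would be Y1=1, Y2=0.)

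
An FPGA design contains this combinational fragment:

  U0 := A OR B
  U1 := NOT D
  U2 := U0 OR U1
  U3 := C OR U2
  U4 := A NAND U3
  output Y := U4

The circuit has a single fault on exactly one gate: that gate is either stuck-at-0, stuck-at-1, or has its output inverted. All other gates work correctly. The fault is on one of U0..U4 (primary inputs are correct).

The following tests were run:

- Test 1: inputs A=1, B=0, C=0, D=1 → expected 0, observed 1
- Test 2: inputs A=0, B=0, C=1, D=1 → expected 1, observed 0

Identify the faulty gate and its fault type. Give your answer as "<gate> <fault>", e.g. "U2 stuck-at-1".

U4 inverted output

Fault-free values for test 1 (A=1, B=0, C=0, D=1): U0=1, U1=0, U2=1, U3=1, U4=0, giving Y=0. Observed 1.
Test 1: faults giving observed 1 are {U0 stuck-at-0, U0 inverted output, U2 stuck-at-0, U2 inverted output, U3 stuck-at-0, U3 inverted output, U4 stuck-at-1, U4 inverted output}.
Test 2 (A=0, B=0, C=1, D=1): fault-free U0=0, U1=0, U2=0, U3=1, U4=1 → 1; observed 0. Eliminates U0 stuck-at-0, U0 inverted output, U2 stuck-at-0, U2 inverted output, U3 stuck-at-0, U3 inverted output, U4 stuck-at-1.
Only U4 inverted output is consistent with every test.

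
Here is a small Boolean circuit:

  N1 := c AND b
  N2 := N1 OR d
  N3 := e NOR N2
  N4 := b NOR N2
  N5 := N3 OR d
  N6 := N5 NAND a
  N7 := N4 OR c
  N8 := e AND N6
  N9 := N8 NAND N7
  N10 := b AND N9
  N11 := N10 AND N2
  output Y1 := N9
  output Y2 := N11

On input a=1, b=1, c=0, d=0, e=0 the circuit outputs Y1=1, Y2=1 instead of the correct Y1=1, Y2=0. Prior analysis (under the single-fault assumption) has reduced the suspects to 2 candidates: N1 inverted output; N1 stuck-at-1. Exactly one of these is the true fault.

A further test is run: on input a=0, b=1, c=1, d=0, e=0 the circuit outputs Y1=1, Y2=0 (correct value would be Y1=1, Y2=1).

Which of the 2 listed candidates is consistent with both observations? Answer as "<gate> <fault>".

N1 inverted output

Evaluate each candidate on input a=0, b=1, c=1, d=0, e=0:
  N1 inverted output: N1=0 [inverted output], N2=0, N3=1, N4=0, N5=1, N6=1, N7=1, N8=0, N9=1, N10=1, N11=0 → Y1=1, Y2=0 — matches
  N1 stuck-at-1: N1=1 [stuck-at-1], N2=1, N3=0, N4=0, N5=0, N6=1, N7=1, N8=0, N9=1, N10=1, N11=1 → Y1=1, Y2=1 — eliminated
Only N1 inverted output reproduces the observed Y1=1, Y2=0.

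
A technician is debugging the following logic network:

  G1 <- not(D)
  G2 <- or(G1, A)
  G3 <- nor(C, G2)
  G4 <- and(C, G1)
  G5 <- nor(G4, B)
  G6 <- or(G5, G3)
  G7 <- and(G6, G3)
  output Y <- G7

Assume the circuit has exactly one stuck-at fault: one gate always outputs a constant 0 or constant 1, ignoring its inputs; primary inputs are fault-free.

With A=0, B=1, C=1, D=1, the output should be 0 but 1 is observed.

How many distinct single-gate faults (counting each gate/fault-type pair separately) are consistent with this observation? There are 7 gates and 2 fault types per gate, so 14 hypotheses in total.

Fault-free: G1=0, G2=0, G3=0, G4=0, G5=0, G6=0, G7=0 → 0. Observed 1.
  G1 stuck-at-0: output 0 ✗
  G1 stuck-at-1: output 0 ✗
  G2 stuck-at-0: output 0 ✗
  G2 stuck-at-1: output 0 ✗
  G3 stuck-at-0: output 0 ✗
  G3 stuck-at-1: output 1 ✓
  G4 stuck-at-0: output 0 ✗
  G4 stuck-at-1: output 0 ✗
  G5 stuck-at-0: output 0 ✗
  G5 stuck-at-1: output 0 ✗
  G6 stuck-at-0: output 0 ✗
  G6 stuck-at-1: output 0 ✗
  G7 stuck-at-0: output 0 ✗
  G7 stuck-at-1: output 1 ✓
Consistent faults: {G3 stuck-at-1, G7 stuck-at-1} — 2 in all.

2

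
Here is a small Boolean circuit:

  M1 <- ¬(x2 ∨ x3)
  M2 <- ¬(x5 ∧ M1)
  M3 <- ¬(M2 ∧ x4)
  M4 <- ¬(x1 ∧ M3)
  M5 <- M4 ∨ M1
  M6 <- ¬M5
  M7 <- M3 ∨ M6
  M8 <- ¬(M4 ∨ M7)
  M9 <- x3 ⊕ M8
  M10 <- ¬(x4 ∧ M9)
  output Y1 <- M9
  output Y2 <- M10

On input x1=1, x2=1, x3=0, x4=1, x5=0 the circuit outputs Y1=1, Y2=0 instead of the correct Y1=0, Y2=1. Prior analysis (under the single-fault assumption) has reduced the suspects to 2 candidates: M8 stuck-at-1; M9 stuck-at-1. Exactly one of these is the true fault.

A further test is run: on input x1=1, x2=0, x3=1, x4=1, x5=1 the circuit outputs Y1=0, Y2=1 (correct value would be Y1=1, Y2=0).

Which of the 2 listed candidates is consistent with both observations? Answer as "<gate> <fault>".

M8 stuck-at-1

Evaluate each candidate on input x1=1, x2=0, x3=1, x4=1, x5=1:
  M8 stuck-at-1: M1=0, M2=1, M3=0, M4=1, M5=1, M6=0, M7=0, M8=1 [stuck-at-1], M9=0, M10=1 → Y1=0, Y2=1 — matches
  M9 stuck-at-1: M1=0, M2=1, M3=0, M4=1, M5=1, M6=0, M7=0, M8=0, M9=1 [stuck-at-1], M10=0 → Y1=1, Y2=0 — eliminated
Only M8 stuck-at-1 reproduces the observed Y1=0, Y2=1.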